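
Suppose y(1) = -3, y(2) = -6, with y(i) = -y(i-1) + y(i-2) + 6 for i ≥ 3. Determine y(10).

-213

y(3) = -(-6) + (-3) + 6 = 9
y(4) = -9 + (-6) + 6 = -9
y(5) = -(-9) + 9 + 6 = 24
y(6) = -24 + (-9) + 6 = -27
y(7) = -(-27) + 24 + 6 = 57
y(8) = -57 + (-27) + 6 = -78
y(9) = -(-78) + 57 + 6 = 141
y(10) = -141 + (-78) + 6 = -213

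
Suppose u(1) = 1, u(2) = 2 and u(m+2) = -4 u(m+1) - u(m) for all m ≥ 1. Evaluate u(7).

u(3) = -4*2 - 1 = -9
u(4) = -4*(-9) - 2 = 34
u(5) = -4*34 - (-9) = -127
u(6) = -4*(-127) - 34 = 474
u(7) = -4*474 - (-127) = -1769

-1769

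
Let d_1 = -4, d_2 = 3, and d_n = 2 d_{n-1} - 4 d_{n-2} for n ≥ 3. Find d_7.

-256

d_3 = 2*3 - 4*(-4) = 22
d_4 = 2*22 - 4*3 = 32
d_5 = 2*32 - 4*22 = -24
d_6 = 2*(-24) - 4*32 = -176
d_7 = 2*(-176) - 4*(-24) = -256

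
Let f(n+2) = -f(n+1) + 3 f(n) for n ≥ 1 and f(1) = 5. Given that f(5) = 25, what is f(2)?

Let f(2) = z.
f(3) = 15 - z
f(4) = -15 + 4z
f(5) = 60 - 7z
So 60 - 7z = 25, giving z = 5.

5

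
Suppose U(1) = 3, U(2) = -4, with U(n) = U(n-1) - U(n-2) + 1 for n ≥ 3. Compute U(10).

U(3) = (-4) - 3 + 1 = -6
U(4) = (-6) - (-4) + 1 = -1
U(5) = (-1) - (-6) + 1 = 6
U(6) = 6 - (-1) + 1 = 8
U(7) = 8 - 6 + 1 = 3
U(8) = 3 - 8 + 1 = -4
U(9) = (-4) - 3 + 1 = -6
U(10) = (-6) - (-4) + 1 = -1

-1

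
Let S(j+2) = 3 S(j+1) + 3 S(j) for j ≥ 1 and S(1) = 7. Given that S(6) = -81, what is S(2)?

Let S(2) = y.
S(3) = 21 + 3y
S(4) = 63 + 12y
S(5) = 252 + 45y
S(6) = 945 + 171y
So 945 + 171y = -81, giving y = -6.

-6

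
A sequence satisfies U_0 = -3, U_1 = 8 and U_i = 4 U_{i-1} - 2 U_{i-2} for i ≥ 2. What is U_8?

U_2 = 4·8 - 2·(-3) = 38
U_3 = 4·38 - 2·8 = 136
U_4 = 4·136 - 2·38 = 468
U_5 = 4·468 - 2·136 = 1600
U_6 = 4·1600 - 2·468 = 5464
U_7 = 4·5464 - 2·1600 = 18656
U_8 = 4·18656 - 2·5464 = 63696

63696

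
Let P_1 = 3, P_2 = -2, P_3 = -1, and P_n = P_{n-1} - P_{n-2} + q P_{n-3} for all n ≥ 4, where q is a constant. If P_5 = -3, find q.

P_4 = 1 + 3q
P_5 = 2 + q
So 2 + q = -3, giving q = -5.

-5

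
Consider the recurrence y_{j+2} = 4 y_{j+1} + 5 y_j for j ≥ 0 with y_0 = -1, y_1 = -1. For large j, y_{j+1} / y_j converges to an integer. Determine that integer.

5

The characteristic equation is r^2 - 4r - 5 = 0, which factors as (r - 5)(r + 1) = 0.
So the roots are 5 and -1. Since |5| > |-1| and the coefficient of 5^j is non-zero, the ratio tends to 5.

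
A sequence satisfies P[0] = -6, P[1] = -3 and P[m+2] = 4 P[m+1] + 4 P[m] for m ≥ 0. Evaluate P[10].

-9704448

P[2] = 4*(-3) + 4*(-6) = -36
P[3] = 4*(-36) + 4*(-3) = -156
P[4] = 4*(-156) + 4*(-36) = -768
P[5] = 4*(-768) + 4*(-156) = -3696
P[6] = 4*(-3696) + 4*(-768) = -17856
P[7] = 4*(-17856) + 4*(-3696) = -86208
P[8] = 4*(-86208) + 4*(-17856) = -416256
P[9] = 4*(-416256) + 4*(-86208) = -2009856
P[10] = 4*(-2009856) + 4*(-416256) = -9704448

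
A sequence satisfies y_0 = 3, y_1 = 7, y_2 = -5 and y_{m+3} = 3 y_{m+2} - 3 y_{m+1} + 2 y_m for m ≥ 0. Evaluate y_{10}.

y_3 = 3(-5) - 3(7) + 2(3) = -30
y_4 = 3(-30) - 3(-5) + 2(7) = -61
y_5 = 3(-61) - 3(-30) + 2(-5) = -103
y_6 = 3(-103) - 3(-61) + 2(-30) = -186
y_7 = 3(-186) - 3(-103) + 2(-61) = -371
y_8 = 3(-371) - 3(-186) + 2(-103) = -761
y_9 = 3(-761) - 3(-371) + 2(-186) = -1542
y_{10} = 3(-1542) - 3(-761) + 2(-371) = -3085

-3085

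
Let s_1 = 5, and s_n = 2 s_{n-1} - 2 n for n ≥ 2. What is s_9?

-234

s_2 = 2(5) - 4 = 6
s_3 = 2(6) - 6 = 6
s_4 = 2(6) - 8 = 4
s_5 = 2(4) - 10 = -2
s_6 = 2(-2) - 12 = -16
s_7 = 2(-16) - 14 = -46
s_8 = 2(-46) - 16 = -108
s_9 = 2(-108) - 18 = -234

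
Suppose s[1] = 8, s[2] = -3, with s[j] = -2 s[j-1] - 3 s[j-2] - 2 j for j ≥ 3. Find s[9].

s[3] = -2·(-3) - 3·8 - 6 = -24
s[4] = -2·(-24) - 3·(-3) - 8 = 49
s[5] = -2·49 - 3·(-24) - 10 = -36
s[6] = -2·(-36) - 3·49 - 12 = -87
s[7] = -2·(-87) - 3·(-36) - 14 = 268
s[8] = -2·268 - 3·(-87) - 16 = -291
s[9] = -2·(-291) - 3·268 - 18 = -240

-240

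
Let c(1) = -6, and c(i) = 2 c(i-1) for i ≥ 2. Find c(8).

-768

c(2) = 2(-6) = -12
c(3) = 2(-12) = -24
c(4) = 2(-24) = -48
c(5) = 2(-48) = -96
c(6) = 2(-96) = -192
c(7) = 2(-192) = -384
c(8) = 2(-384) = -768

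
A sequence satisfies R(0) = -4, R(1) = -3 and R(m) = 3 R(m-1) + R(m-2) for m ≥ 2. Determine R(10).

R(2) = 3*(-3) + (-4) = -13
R(3) = 3*(-13) + (-3) = -42
R(4) = 3*(-42) + (-13) = -139
R(5) = 3*(-139) + (-42) = -459
R(6) = 3*(-459) + (-139) = -1516
R(7) = 3*(-1516) + (-459) = -5007
R(8) = 3*(-5007) + (-1516) = -16537
R(9) = 3*(-16537) + (-5007) = -54618
R(10) = 3*(-54618) + (-16537) = -180391

-180391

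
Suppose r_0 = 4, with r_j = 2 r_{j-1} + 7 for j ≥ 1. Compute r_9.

r_1 = 2·4 + 7 = 15
r_2 = 2·15 + 7 = 37
r_3 = 2·37 + 7 = 81
r_4 = 2·81 + 7 = 169
r_5 = 2·169 + 7 = 345
r_6 = 2·345 + 7 = 697
r_7 = 2·697 + 7 = 1401
r_8 = 2·1401 + 7 = 2809
r_9 = 2·2809 + 7 = 5625

5625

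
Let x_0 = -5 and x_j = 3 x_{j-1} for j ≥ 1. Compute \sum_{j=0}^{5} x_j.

x_1 = 3(-5) = -15
x_2 = 3(-15) = -45
x_3 = 3(-45) = -135
x_4 = 3(-135) = -405
x_5 = 3(-405) = -1215
Sum = (-5) + (-15) + (-45) + (-135) + (-405) + (-1215) = -1820

-1820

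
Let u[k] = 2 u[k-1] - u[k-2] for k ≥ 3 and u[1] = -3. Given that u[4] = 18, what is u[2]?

Let u[2] = x.
u[3] = 3 + 2x
u[4] = 6 + 3x
So 6 + 3x = 18, giving x = 4.

4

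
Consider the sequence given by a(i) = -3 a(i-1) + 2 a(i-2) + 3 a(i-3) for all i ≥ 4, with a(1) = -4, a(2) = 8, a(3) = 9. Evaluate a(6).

a(4) = -3(9) + 2(8) + 3(-4) = -23
a(5) = -3(-23) + 2(9) + 3(8) = 111
a(6) = -3(111) + 2(-23) + 3(9) = -352

-352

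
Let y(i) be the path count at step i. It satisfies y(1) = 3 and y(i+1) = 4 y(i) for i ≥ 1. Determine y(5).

768

y(2) = 4*3 = 12
y(3) = 4*12 = 48
y(4) = 4*48 = 192
y(5) = 4*192 = 768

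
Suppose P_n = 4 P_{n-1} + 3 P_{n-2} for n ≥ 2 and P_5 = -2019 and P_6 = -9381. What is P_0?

Rearranging, P_{n-2} = (P_n - 4 P_{n-1}) / 3.
P_4 = (-9381 - 4(-2019)) / 3 = -1305/3 = -435
P_3 = (-2019 - 4(-435)) / 3 = -279/3 = -93
P_2 = (-435 - 4(-93)) / 3 = -63/3 = -21
P_1 = (-93 - 4(-21)) / 3 = -9/3 = -3
P_0 = (-21 - 4(-3)) / 3 = -9/3 = -3

-3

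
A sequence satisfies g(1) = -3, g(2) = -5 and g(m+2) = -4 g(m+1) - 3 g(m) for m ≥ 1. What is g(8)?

-8741

g(3) = -4*(-5) - 3*(-3) = 29
g(4) = -4*29 - 3*(-5) = -101
g(5) = -4*(-101) - 3*29 = 317
g(6) = -4*317 - 3*(-101) = -965
g(7) = -4*(-965) - 3*317 = 2909
g(8) = -4*2909 - 3*(-965) = -8741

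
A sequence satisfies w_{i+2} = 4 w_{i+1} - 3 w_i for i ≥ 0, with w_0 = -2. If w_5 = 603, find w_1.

3

Let w_1 = v.
w_2 = 6 + 4v
w_3 = 24 + 13v
w_4 = 78 + 40v
w_5 = 240 + 121v
So 240 + 121v = 603, giving v = 3.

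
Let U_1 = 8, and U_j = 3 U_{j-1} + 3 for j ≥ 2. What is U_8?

U_2 = 3·8 + 3 = 27
U_3 = 3·27 + 3 = 84
U_4 = 3·84 + 3 = 255
U_5 = 3·255 + 3 = 768
U_6 = 3·768 + 3 = 2307
U_7 = 3·2307 + 3 = 6924
U_8 = 3·6924 + 3 = 20775

20775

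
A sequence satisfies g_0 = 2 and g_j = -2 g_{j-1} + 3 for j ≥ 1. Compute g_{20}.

1048577

The fixed point is 3/(1 + 2) = 1, so g_j - 1 = -2(g_{j-1} - 1).
Hence g_j = 1·(-2)^j + 1.
g_{20} = 1·(-2)^{20} + 1 = 1·1048576 + 1 = 1048577.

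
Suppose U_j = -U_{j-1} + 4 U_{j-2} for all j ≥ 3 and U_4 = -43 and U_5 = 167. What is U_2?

-3

Rearranging, U_{j-2} = (U_j + U_{j-1}) / 4.
U_3 = (167 + (-43)) / 4 = 124/4 = 31
U_2 = (-43 + 31) / 4 = -12/4 = -3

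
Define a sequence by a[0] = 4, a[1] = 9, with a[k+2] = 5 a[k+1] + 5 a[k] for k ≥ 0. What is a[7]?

436125

a[2] = 5*9 + 5*4 = 65
a[3] = 5*65 + 5*9 = 370
a[4] = 5*370 + 5*65 = 2175
a[5] = 5*2175 + 5*370 = 12725
a[6] = 5*12725 + 5*2175 = 74500
a[7] = 5*74500 + 5*12725 = 436125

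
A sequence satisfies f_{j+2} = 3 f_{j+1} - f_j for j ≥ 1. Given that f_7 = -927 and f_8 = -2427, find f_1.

9

Rearranging, f_{j-2} = -(f_j - 3 f_{j-1}).
f_6 = -(-2427 - 3·(-927)) = -354
f_5 = -(-927 - 3·(-354)) = -135
f_4 = -(-354 - 3·(-135)) = -51
f_3 = -(-135 - 3·(-51)) = -18
f_2 = -(-51 - 3·(-18)) = -3
f_1 = -(-18 - 3·(-3)) = 9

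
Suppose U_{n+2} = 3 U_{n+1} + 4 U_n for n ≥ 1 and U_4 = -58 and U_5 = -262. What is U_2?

2

Rearranging, U_{n-2} = (U_n - 3 U_{n-1}) / 4.
U_3 = (-262 - 3(-58)) / 4 = -88/4 = -22
U_2 = (-58 - 3(-22)) / 4 = 8/4 = 2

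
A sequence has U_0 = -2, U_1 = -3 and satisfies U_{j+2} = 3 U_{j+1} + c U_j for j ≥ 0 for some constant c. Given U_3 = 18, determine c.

-5

U_2 = -9 - 2c
U_3 = -27 - 9c
So -27 - 9c = 18, giving c = -5.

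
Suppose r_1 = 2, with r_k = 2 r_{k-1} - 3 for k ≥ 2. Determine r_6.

-29

r_2 = 2(2) - 3 = 1
r_3 = 2(1) - 3 = -1
r_4 = 2(-1) - 3 = -5
r_5 = 2(-5) - 3 = -13
r_6 = 2(-13) - 3 = -29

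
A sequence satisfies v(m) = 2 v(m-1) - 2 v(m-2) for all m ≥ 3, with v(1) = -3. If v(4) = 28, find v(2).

8

Let v(2) = y.
v(3) = 6 + 2y
v(4) = 12 + 2y
So 12 + 2y = 28, giving y = 8.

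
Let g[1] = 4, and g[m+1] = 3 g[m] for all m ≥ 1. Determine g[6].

972

g[2] = 3(4) = 12
g[3] = 3(12) = 36
g[4] = 3(36) = 108
g[5] = 3(108) = 324
g[6] = 3(324) = 972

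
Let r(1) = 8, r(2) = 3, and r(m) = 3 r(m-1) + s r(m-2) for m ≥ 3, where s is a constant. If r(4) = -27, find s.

-2

r(3) = 9 + 8s
r(4) = 27 + 27s
So 27 + 27s = -27, giving s = -2.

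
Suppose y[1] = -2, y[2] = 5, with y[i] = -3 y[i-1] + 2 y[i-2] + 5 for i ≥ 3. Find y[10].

112421

y[3] = -3*5 + 2*(-2) + 5 = -14
y[4] = -3*(-14) + 2*5 + 5 = 57
y[5] = -3*57 + 2*(-14) + 5 = -194
y[6] = -3*(-194) + 2*57 + 5 = 701
y[7] = -3*701 + 2*(-194) + 5 = -2486
y[8] = -3*(-2486) + 2*701 + 5 = 8865
y[9] = -3*8865 + 2*(-2486) + 5 = -31562
y[10] = -3*(-31562) + 2*8865 + 5 = 112421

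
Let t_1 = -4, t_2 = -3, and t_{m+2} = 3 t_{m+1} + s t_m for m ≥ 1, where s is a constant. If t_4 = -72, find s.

3

t_3 = -9 - 4s
t_4 = -27 - 15s
So -27 - 15s = -72, giving s = 3.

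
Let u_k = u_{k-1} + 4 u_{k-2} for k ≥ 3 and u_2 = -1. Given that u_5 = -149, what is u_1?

-7

Let u_1 = y.
u_3 = -1 + 4y
u_4 = -5 + 4y
u_5 = -9 + 20y
So -9 + 20y = -149, giving y = -7.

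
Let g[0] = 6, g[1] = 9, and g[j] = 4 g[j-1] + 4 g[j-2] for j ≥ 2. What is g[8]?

729600

g[2] = 4(9) + 4(6) = 60
g[3] = 4(60) + 4(9) = 276
g[4] = 4(276) + 4(60) = 1344
g[5] = 4(1344) + 4(276) = 6480
g[6] = 4(6480) + 4(1344) = 31296
g[7] = 4(31296) + 4(6480) = 151104
g[8] = 4(151104) + 4(31296) = 729600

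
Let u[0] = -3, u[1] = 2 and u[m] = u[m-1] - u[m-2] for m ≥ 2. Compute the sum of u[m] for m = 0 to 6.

-3

u[2] = 2 - (-3) = 5
u[3] = 5 - 2 = 3
u[4] = 3 - 5 = -2
u[5] = (-2) - 3 = -5
u[6] = (-5) - (-2) = -3
Sum = (-3) + 2 + 5 + 3 + (-2) + (-5) + (-3) = -3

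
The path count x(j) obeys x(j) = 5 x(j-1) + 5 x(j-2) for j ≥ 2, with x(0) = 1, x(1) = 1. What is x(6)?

11125

x(2) = 5*1 + 5*1 = 10
x(3) = 5*10 + 5*1 = 55
x(4) = 5*55 + 5*10 = 325
x(5) = 5*325 + 5*55 = 1900
x(6) = 5*1900 + 5*325 = 11125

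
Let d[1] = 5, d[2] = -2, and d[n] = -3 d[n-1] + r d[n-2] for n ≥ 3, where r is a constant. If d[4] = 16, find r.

-2

d[3] = 6 + 5r
d[4] = -18 - 17r
So -18 - 17r = 16, giving r = -2.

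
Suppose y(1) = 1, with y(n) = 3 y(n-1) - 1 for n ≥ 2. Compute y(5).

41

y(2) = 3(1) - 1 = 2
y(3) = 3(2) - 1 = 5
y(4) = 3(5) - 1 = 14
y(5) = 3(14) - 1 = 41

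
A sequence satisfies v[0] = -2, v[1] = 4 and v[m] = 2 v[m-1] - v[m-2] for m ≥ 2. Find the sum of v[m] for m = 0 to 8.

v[2] = 2(4) - (-2) = 10
v[3] = 2(10) - 4 = 16
v[4] = 2(16) - 10 = 22
v[5] = 2(22) - 16 = 28
v[6] = 2(28) - 22 = 34
v[7] = 2(34) - 28 = 40
v[8] = 2(40) - 34 = 46
Sum = (-2) + 4 + 10 + 16 + 22 + 28 + 34 + 40 + 46 = 198

198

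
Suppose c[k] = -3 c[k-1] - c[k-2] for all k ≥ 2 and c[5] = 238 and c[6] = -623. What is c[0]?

-7

Rearranging, c[k-2] = -(c[k] + 3 c[k-1]).
c[4] = -(-623 + 3·238) = -91
c[3] = -(238 + 3·(-91)) = 35
c[2] = -(-91 + 3·35) = -14
c[1] = -(35 + 3·(-14)) = 7
c[0] = -(-14 + 3·7) = -7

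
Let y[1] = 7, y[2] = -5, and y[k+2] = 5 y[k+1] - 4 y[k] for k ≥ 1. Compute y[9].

-262133

y[3] = 5*(-5) - 4*7 = -53
y[4] = 5*(-53) - 4*(-5) = -245
y[5] = 5*(-245) - 4*(-53) = -1013
y[6] = 5*(-1013) - 4*(-245) = -4085
y[7] = 5*(-4085) - 4*(-1013) = -16373
y[8] = 5*(-16373) - 4*(-4085) = -65525
y[9] = 5*(-65525) - 4*(-16373) = -262133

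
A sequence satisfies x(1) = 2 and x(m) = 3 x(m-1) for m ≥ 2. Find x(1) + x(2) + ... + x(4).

80

x(2) = 3*2 = 6
x(3) = 3*6 = 18
x(4) = 3*18 = 54
Sum = 2 + 6 + 18 + 54 = 80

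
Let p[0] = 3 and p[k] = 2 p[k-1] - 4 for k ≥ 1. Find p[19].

-524284

The fixed point is -4/(1 - 2) = 4, so p[k] - 4 = 2(p[k-1] - 4).
Hence p[k] = -1·2^k + 4.
p[19] = -1·2^{19} + 4 = -1·524288 + 4 = -524284.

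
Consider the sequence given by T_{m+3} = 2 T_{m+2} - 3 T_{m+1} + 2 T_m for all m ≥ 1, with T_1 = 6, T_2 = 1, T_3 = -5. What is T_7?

T_4 = 2(-5) - 3(1) + 2(6) = -1
T_5 = 2(-1) - 3(-5) + 2(1) = 15
T_6 = 2(15) - 3(-1) + 2(-5) = 23
T_7 = 2(23) - 3(15) + 2(-1) = -1

-1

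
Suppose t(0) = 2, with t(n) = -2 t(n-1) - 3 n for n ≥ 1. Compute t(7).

t(1) = -2(2) - 3 = -7
t(2) = -2(-7) - 6 = 8
t(3) = -2(8) - 9 = -25
t(4) = -2(-25) - 12 = 38
t(5) = -2(38) - 15 = -91
t(6) = -2(-91) - 18 = 164
t(7) = -2(164) - 21 = -349

-349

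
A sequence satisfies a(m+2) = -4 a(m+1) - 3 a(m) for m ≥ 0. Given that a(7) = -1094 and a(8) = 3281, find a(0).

Rearranging, a(m-2) = (a(m) + 4 a(m-1)) / -3.
a(6) = (3281 + 4*(-1094)) / -3 = -1095/-3 = 365
a(5) = (-1094 + 4*365) / -3 = 366/-3 = -122
a(4) = (365 + 4*(-122)) / -3 = -123/-3 = 41
a(3) = (-122 + 4*41) / -3 = 42/-3 = -14
a(2) = (41 + 4*(-14)) / -3 = -15/-3 = 5
a(1) = (-14 + 4*5) / -3 = 6/-3 = -2
a(0) = (5 + 4*(-2)) / -3 = -3/-3 = 1

1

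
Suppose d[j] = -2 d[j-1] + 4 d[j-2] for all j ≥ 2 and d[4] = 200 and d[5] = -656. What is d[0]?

1

Rearranging, d[j-2] = (d[j] + 2 d[j-1]) / 4.
d[3] = (-656 + 2(200)) / 4 = -256/4 = -64
d[2] = (200 + 2(-64)) / 4 = 72/4 = 18
d[1] = (-64 + 2(18)) / 4 = -28/4 = -7
d[0] = (18 + 2(-7)) / 4 = 4/4 = 1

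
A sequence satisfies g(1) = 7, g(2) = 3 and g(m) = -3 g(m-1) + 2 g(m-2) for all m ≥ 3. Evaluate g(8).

-1641

g(3) = -3*3 + 2*7 = 5
g(4) = -3*5 + 2*3 = -9
g(5) = -3*(-9) + 2*5 = 37
g(6) = -3*37 + 2*(-9) = -129
g(7) = -3*(-129) + 2*37 = 461
g(8) = -3*461 + 2*(-129) = -1641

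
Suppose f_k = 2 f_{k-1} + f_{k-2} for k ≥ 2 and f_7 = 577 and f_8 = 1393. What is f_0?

Rearranging, f_{k-2} = f_k - 2 f_{k-1}.
f_6 = 1393 - 2·577 = 239
f_5 = 577 - 2·239 = 99
f_4 = 239 - 2·99 = 41
f_3 = 99 - 2·41 = 17
f_2 = 41 - 2·17 = 7
f_1 = 17 - 2·7 = 3
f_0 = 7 - 2·3 = 1

1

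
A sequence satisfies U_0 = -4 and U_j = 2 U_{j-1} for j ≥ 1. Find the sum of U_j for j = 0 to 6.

-508

U_1 = 2*(-4) = -8
U_2 = 2*(-8) = -16
U_3 = 2*(-16) = -32
U_4 = 2*(-32) = -64
U_5 = 2*(-64) = -128
U_6 = 2*(-128) = -256
Sum = (-4) + (-8) + (-16) + (-32) + (-64) + (-128) + (-256) = -508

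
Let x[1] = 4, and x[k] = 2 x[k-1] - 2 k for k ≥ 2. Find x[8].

x[2] = 2·4 - 4 = 4
x[3] = 2·4 - 6 = 2
x[4] = 2·2 - 8 = -4
x[5] = 2·(-4) - 10 = -18
x[6] = 2·(-18) - 12 = -48
x[7] = 2·(-48) - 14 = -110
x[8] = 2·(-110) - 16 = -236

-236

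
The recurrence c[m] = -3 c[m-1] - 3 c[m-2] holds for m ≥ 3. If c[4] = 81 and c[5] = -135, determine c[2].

9

Rearranging, c[m-2] = (c[m] + 3 c[m-1]) / -3.
c[3] = (-135 + 3*81) / -3 = 108/-3 = -36
c[2] = (81 + 3*(-36)) / -3 = -27/-3 = 9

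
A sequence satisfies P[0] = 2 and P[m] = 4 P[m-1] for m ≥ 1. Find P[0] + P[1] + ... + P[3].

170

P[1] = 4·2 = 8
P[2] = 4·8 = 32
P[3] = 4·32 = 128
Sum = 2 + 8 + 32 + 128 = 170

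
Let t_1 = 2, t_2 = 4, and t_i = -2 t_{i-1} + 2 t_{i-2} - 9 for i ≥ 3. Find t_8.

t_3 = -2·4 + 2·2 - 9 = -13
t_4 = -2·(-13) + 2·4 - 9 = 25
t_5 = -2·25 + 2·(-13) - 9 = -85
t_6 = -2·(-85) + 2·25 - 9 = 211
t_7 = -2·211 + 2·(-85) - 9 = -601
t_8 = -2·(-601) + 2·211 - 9 = 1615

1615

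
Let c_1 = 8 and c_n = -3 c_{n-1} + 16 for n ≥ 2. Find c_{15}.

The fixed point is 16/(1 + 3) = 4, so c_n - 4 = -3(c_{n-1} - 4).
Hence c_n = 4·(-3)^{n-1} + 4.
c_{15} = 4·(-3)^{14} + 4 = 4·4782969 + 4 = 19131880.

19131880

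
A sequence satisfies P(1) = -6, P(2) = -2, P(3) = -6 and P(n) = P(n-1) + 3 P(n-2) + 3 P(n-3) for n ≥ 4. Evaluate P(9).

-2790

P(4) = (-6) + 3(-2) + 3(-6) = -30
P(5) = (-30) + 3(-6) + 3(-2) = -54
P(6) = (-54) + 3(-30) + 3(-6) = -162
P(7) = (-162) + 3(-54) + 3(-30) = -414
P(8) = (-414) + 3(-162) + 3(-54) = -1062
P(9) = (-1062) + 3(-414) + 3(-162) = -2790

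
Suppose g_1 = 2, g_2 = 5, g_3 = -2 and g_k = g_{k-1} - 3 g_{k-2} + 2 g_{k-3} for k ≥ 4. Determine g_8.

-105

g_4 = (-2) - 3(5) + 2(2) = -13
g_5 = (-13) - 3(-2) + 2(5) = 3
g_6 = 3 - 3(-13) + 2(-2) = 38
g_7 = 38 - 3(3) + 2(-13) = 3
g_8 = 3 - 3(38) + 2(3) = -105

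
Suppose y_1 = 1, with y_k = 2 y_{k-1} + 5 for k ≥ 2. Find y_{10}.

3067

y_2 = 2(1) + 5 = 7
y_3 = 2(7) + 5 = 19
y_4 = 2(19) + 5 = 43
y_5 = 2(43) + 5 = 91
y_6 = 2(91) + 5 = 187
y_7 = 2(187) + 5 = 379
y_8 = 2(379) + 5 = 763
y_9 = 2(763) + 5 = 1531
y_{10} = 2(1531) + 5 = 3067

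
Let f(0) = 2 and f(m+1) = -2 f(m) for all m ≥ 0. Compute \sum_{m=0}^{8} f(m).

f(1) = -2(2) = -4
f(2) = -2(-4) = 8
f(3) = -2(8) = -16
f(4) = -2(-16) = 32
f(5) = -2(32) = -64
f(6) = -2(-64) = 128
f(7) = -2(128) = -256
f(8) = -2(-256) = 512
Sum = 2 + (-4) + 8 + (-16) + 32 + (-64) + 128 + (-256) + 512 = 342

342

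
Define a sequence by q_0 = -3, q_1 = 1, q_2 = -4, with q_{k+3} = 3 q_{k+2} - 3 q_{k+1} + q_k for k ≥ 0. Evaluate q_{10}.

q_3 = 3(-4) - 3(1) + (-3) = -18
q_4 = 3(-18) - 3(-4) + 1 = -41
q_5 = 3(-41) - 3(-18) + (-4) = -73
q_6 = 3(-73) - 3(-41) + (-18) = -114
q_7 = 3(-114) - 3(-73) + (-41) = -164
q_8 = 3(-164) - 3(-114) + (-73) = -223
q_9 = 3(-223) - 3(-164) + (-114) = -291
q_{10} = 3(-291) - 3(-223) + (-164) = -368

-368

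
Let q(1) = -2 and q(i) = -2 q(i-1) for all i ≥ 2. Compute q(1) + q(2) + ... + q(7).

q(2) = -2*(-2) = 4
q(3) = -2*4 = -8
q(4) = -2*(-8) = 16
q(5) = -2*16 = -32
q(6) = -2*(-32) = 64
q(7) = -2*64 = -128
Sum = (-2) + 4 + (-8) + 16 + (-32) + 64 + (-128) = -86

-86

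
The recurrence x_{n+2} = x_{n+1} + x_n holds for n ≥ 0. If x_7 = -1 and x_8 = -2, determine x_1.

3

Rearranging, x_{n-2} = x_n - x_{n-1}.
x_6 = -2 - (-1) = -1
x_5 = -1 - (-1) = 0
x_4 = -1 - 0 = -1
x_3 = 0 - (-1) = 1
x_2 = -1 - 1 = -2
x_1 = 1 - (-2) = 3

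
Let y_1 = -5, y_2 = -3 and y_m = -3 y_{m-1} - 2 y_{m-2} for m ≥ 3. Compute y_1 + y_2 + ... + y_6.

y_3 = -3·(-3) - 2·(-5) = 19
y_4 = -3·19 - 2·(-3) = -51
y_5 = -3·(-51) - 2·19 = 115
y_6 = -3·115 - 2·(-51) = -243
Sum = (-5) + (-3) + 19 + (-51) + 115 + (-243) = -168

-168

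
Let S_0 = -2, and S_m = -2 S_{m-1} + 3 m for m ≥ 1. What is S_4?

S_1 = -2·(-2) + 3 = 7
S_2 = -2·7 + 6 = -8
S_3 = -2·(-8) + 9 = 25
S_4 = -2·25 + 12 = -38

-38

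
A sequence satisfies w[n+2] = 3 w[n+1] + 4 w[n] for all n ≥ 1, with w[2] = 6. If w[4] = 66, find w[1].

Let w[1] = y.
w[3] = 18 + 4y
w[4] = 78 + 12y
So 78 + 12y = 66, giving y = -1.

-1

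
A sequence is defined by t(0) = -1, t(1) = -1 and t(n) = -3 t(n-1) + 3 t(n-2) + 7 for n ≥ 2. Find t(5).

t(2) = -3·(-1) + 3·(-1) + 7 = 7
t(3) = -3·7 + 3·(-1) + 7 = -17
t(4) = -3·(-17) + 3·7 + 7 = 79
t(5) = -3·79 + 3·(-17) + 7 = -281

-281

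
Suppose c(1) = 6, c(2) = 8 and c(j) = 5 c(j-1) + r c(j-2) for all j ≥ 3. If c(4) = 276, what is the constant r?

2

c(3) = 40 + 6r
c(4) = 200 + 38r
So 200 + 38r = 276, giving r = 2.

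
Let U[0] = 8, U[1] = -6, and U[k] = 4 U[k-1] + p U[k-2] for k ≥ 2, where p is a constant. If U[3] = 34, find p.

5

U[2] = -24 + 8p
U[3] = -96 + 26p
So -96 + 26p = 34, giving p = 5.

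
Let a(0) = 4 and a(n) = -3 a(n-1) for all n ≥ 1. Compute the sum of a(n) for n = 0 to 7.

-6560

a(1) = -3·4 = -12
a(2) = -3·(-12) = 36
a(3) = -3·36 = -108
a(4) = -3·(-108) = 324
a(5) = -3·324 = -972
a(6) = -3·(-972) = 2916
a(7) = -3·2916 = -8748
Sum = 4 + (-12) + 36 + (-108) + 324 + (-972) + 2916 + (-8748) = -6560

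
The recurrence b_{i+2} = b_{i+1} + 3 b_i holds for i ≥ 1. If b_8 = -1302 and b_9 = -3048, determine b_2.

-6

Rearranging, b_{i-2} = (b_i - b_{i-1}) / 3.
b_7 = (-3048 - (-1302)) / 3 = -1746/3 = -582
b_6 = (-1302 - (-582)) / 3 = -720/3 = -240
b_5 = (-582 - (-240)) / 3 = -342/3 = -114
b_4 = (-240 - (-114)) / 3 = -126/3 = -42
b_3 = (-114 - (-42)) / 3 = -72/3 = -24
b_2 = (-42 - (-24)) / 3 = -18/3 = -6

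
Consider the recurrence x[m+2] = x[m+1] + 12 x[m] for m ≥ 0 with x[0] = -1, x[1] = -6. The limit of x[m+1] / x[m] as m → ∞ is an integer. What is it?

The characteristic equation is r^2 - r - 12 = 0, which factors as (r - 4)(r + 3) = 0.
So the roots are 4 and -3. Since |4| > |-3| and the coefficient of 4^m is non-zero, the ratio tends to 4.

4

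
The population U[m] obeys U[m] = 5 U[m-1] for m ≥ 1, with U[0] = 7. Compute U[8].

U[1] = 5(7) = 35
U[2] = 5(35) = 175
U[3] = 5(175) = 875
U[4] = 5(875) = 4375
U[5] = 5(4375) = 21875
U[6] = 5(21875) = 109375
U[7] = 5(109375) = 546875
U[8] = 5(546875) = 2734375

2734375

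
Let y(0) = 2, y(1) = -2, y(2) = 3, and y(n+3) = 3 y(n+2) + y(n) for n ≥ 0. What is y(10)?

y(3) = 3(3) + 2 = 11
y(4) = 3(11) + (-2) = 31
y(5) = 3(31) + 3 = 96
y(6) = 3(96) + 11 = 299
y(7) = 3(299) + 31 = 928
y(8) = 3(928) + 96 = 2880
y(9) = 3(2880) + 299 = 8939
y(10) = 3(8939) + 928 = 27745

27745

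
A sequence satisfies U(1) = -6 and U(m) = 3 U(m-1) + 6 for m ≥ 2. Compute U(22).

-31381059612

The fixed point is 6/(1 - 3) = -3, so U(m) + 3 = 3(U(m-1) + 3).
Hence U(m) = -3·3^{m-1} - 3.
U(22) = -3·3^{21} - 3 = -3·10460353203 - 3 = -31381059612.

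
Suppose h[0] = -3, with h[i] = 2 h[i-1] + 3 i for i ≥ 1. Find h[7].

h[1] = 2*(-3) + 3 = -3
h[2] = 2*(-3) + 6 = 0
h[3] = 2*0 + 9 = 9
h[4] = 2*9 + 12 = 30
h[5] = 2*30 + 15 = 75
h[6] = 2*75 + 18 = 168
h[7] = 2*168 + 21 = 357

357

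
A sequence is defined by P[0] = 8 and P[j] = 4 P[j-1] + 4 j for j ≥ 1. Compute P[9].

P[1] = 4*8 + 4 = 36
P[2] = 4*36 + 8 = 152
P[3] = 4*152 + 12 = 620
P[4] = 4*620 + 16 = 2496
P[5] = 4*2496 + 20 = 10004
P[6] = 4*10004 + 24 = 40040
P[7] = 4*40040 + 28 = 160188
P[8] = 4*160188 + 32 = 640784
P[9] = 4*640784 + 36 = 2563172

2563172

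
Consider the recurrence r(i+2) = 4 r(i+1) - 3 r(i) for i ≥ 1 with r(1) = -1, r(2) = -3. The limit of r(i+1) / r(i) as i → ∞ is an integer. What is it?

The characteristic equation is r^2 - 4r + 3 = 0, which factors as (r - 3)(r - 1) = 0.
So the roots are 3 and 1. Since |3| > |1| and the coefficient of 3^i is non-zero, the ratio tends to 3.

3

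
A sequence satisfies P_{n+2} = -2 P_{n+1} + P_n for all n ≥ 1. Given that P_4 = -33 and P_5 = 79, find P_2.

Rearranging, P_{n-2} = P_n + 2 P_{n-1}.
P_3 = 79 + 2·(-33) = 13
P_2 = -33 + 2·13 = -7

-7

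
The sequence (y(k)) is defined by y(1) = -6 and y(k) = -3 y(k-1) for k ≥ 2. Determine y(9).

y(2) = -3(-6) = 18
y(3) = -3(18) = -54
y(4) = -3(-54) = 162
y(5) = -3(162) = -486
y(6) = -3(-486) = 1458
y(7) = -3(1458) = -4374
y(8) = -3(-4374) = 13122
y(9) = -3(13122) = -39366

-39366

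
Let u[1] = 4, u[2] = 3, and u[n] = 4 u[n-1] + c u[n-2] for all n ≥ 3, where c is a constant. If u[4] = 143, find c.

5

u[3] = 12 + 4c
u[4] = 48 + 19c
So 48 + 19c = 143, giving c = 5.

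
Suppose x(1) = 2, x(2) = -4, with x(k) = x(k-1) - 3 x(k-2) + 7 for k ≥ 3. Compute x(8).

x(3) = (-4) - 3·2 + 7 = -3
x(4) = (-3) - 3·(-4) + 7 = 16
x(5) = 16 - 3·(-3) + 7 = 32
x(6) = 32 - 3·16 + 7 = -9
x(7) = (-9) - 3·32 + 7 = -98
x(8) = (-98) - 3·(-9) + 7 = -64

-64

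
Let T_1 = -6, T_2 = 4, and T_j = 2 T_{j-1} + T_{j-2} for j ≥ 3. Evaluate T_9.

618

T_3 = 2·4 + (-6) = 2
T_4 = 2·2 + 4 = 8
T_5 = 2·8 + 2 = 18
T_6 = 2·18 + 8 = 44
T_7 = 2·44 + 18 = 106
T_8 = 2·106 + 44 = 256
T_9 = 2·256 + 106 = 618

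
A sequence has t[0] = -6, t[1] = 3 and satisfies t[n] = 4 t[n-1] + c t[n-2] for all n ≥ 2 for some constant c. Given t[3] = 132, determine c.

t[2] = 12 - 6c
t[3] = 48 - 21c
So 48 - 21c = 132, giving c = -4.

-4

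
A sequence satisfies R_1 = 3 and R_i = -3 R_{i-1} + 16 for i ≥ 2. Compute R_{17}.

-43046717

The fixed point is 16/(1 + 3) = 4, so R_i - 4 = -3(R_{i-1} - 4).
Hence R_i = -1·(-3)^{i-1} + 4.
R_{17} = -1·(-3)^{16} + 4 = -1·43046721 + 4 = -43046717.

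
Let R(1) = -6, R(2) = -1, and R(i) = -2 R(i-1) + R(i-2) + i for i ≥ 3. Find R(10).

R(3) = -2*(-1) + (-6) + 3 = -1
R(4) = -2*(-1) + (-1) + 4 = 5
R(5) = -2*5 + (-1) + 5 = -6
R(6) = -2*(-6) + 5 + 6 = 23
R(7) = -2*23 + (-6) + 7 = -45
R(8) = -2*(-45) + 23 + 8 = 121
R(9) = -2*121 + (-45) + 9 = -278
R(10) = -2*(-278) + 121 + 10 = 687

687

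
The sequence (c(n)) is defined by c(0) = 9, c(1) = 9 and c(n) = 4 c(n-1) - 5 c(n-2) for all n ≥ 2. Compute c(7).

-2241

c(2) = 4·9 - 5·9 = -9
c(3) = 4·(-9) - 5·9 = -81
c(4) = 4·(-81) - 5·(-9) = -279
c(5) = 4·(-279) - 5·(-81) = -711
c(6) = 4·(-711) - 5·(-279) = -1449
c(7) = 4·(-1449) - 5·(-711) = -2241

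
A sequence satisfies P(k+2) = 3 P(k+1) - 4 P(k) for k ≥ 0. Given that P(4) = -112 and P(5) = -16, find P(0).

5

Rearranging, P(k-2) = (P(k) - 3 P(k-1)) / -4.
P(3) = (-16 - 3(-112)) / -4 = 320/-4 = -80
P(2) = (-112 - 3(-80)) / -4 = 128/-4 = -32
P(1) = (-80 - 3(-32)) / -4 = 16/-4 = -4
P(0) = (-32 - 3(-4)) / -4 = -20/-4 = 5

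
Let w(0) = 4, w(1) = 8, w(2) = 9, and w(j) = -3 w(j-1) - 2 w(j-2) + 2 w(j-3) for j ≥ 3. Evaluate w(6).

387

w(3) = -3·9 - 2·8 + 2·4 = -35
w(4) = -3·(-35) - 2·9 + 2·8 = 103
w(5) = -3·103 - 2·(-35) + 2·9 = -221
w(6) = -3·(-221) - 2·103 + 2·(-35) = 387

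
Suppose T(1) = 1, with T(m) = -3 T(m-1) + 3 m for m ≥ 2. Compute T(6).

81

T(2) = -3(1) + 6 = 3
T(3) = -3(3) + 9 = 0
T(4) = -3(0) + 12 = 12
T(5) = -3(12) + 15 = -21
T(6) = -3(-21) + 18 = 81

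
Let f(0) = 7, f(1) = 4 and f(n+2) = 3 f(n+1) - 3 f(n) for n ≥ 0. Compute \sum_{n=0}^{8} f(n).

f(2) = 3*4 - 3*7 = -9
f(3) = 3*(-9) - 3*4 = -39
f(4) = 3*(-39) - 3*(-9) = -90
f(5) = 3*(-90) - 3*(-39) = -153
f(6) = 3*(-153) - 3*(-90) = -189
f(7) = 3*(-189) - 3*(-153) = -108
f(8) = 3*(-108) - 3*(-189) = 243
Sum = 7 + 4 + (-9) + (-39) + (-90) + (-153) + (-189) + (-108) + 243 = -334

-334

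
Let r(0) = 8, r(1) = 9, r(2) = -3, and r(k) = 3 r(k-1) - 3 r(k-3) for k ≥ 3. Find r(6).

r(3) = 3*(-3) - 3*8 = -33
r(4) = 3*(-33) - 3*9 = -126
r(5) = 3*(-126) - 3*(-3) = -369
r(6) = 3*(-369) - 3*(-33) = -1008

-1008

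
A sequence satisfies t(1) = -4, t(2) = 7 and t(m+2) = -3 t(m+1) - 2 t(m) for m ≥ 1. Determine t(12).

6145

t(3) = -3(7) - 2(-4) = -13
t(4) = -3(-13) - 2(7) = 25
t(5) = -3(25) - 2(-13) = -49
t(6) = -3(-49) - 2(25) = 97
t(7) = -3(97) - 2(-49) = -193
t(8) = -3(-193) - 2(97) = 385
t(9) = -3(385) - 2(-193) = -769
t(10) = -3(-769) - 2(385) = 1537
t(11) = -3(1537) - 2(-769) = -3073
t(12) = -3(-3073) - 2(1537) = 6145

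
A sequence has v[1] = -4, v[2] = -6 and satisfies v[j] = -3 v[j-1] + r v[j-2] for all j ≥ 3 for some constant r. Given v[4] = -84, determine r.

-5

v[3] = 18 - 4r
v[4] = -54 + 6r
So -54 + 6r = -84, giving r = -5.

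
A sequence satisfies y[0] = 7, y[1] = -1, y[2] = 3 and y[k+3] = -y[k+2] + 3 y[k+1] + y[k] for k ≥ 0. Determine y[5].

-1

y[3] = -3 + 3(-1) + 7 = 1
y[4] = -1 + 3(3) + (-1) = 7
y[5] = -7 + 3(1) + 3 = -1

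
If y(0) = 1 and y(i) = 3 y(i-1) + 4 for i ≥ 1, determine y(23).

282429536479

The fixed point is 4/(1 - 3) = -2, so y(i) + 2 = 3(y(i-1) + 2).
Hence y(i) = 3·3^i - 2.
y(23) = 3·3^{23} - 2 = 3·94143178827 - 2 = 282429536479.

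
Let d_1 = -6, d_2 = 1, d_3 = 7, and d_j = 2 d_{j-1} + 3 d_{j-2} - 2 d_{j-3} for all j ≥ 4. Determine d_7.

627

d_4 = 2·7 + 3·1 - 2·(-6) = 29
d_5 = 2·29 + 3·7 - 2·1 = 77
d_6 = 2·77 + 3·29 - 2·7 = 227
d_7 = 2·227 + 3·77 - 2·29 = 627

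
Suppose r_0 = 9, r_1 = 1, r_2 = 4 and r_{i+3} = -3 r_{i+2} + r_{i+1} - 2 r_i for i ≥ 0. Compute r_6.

r_3 = -3·4 + 1 - 2·9 = -29
r_4 = -3·(-29) + 4 - 2·1 = 89
r_5 = -3·89 + (-29) - 2·4 = -304
r_6 = -3·(-304) + 89 - 2·(-29) = 1059

1059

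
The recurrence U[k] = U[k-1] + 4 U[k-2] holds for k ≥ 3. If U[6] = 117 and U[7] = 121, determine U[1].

-4

Rearranging, U[k-2] = (U[k] - U[k-1]) / 4.
U[5] = (121 - 117) / 4 = 4/4 = 1
U[4] = (117 - 1) / 4 = 116/4 = 29
U[3] = (1 - 29) / 4 = -28/4 = -7
U[2] = (29 - (-7)) / 4 = 36/4 = 9
U[1] = (-7 - 9) / 4 = -16/4 = -4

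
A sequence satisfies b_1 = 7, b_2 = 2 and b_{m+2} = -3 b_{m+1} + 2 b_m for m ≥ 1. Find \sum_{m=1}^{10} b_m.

-33699

b_3 = -3*2 + 2*7 = 8
b_4 = -3*8 + 2*2 = -20
b_5 = -3*(-20) + 2*8 = 76
b_6 = -3*76 + 2*(-20) = -268
b_7 = -3*(-268) + 2*76 = 956
b_8 = -3*956 + 2*(-268) = -3404
b_9 = -3*(-3404) + 2*956 = 12124
b_{10} = -3*12124 + 2*(-3404) = -43180
Sum = 7 + 2 + 8 + (-20) + 76 + (-268) + 956 + (-3404) + 12124 + (-43180) = -33699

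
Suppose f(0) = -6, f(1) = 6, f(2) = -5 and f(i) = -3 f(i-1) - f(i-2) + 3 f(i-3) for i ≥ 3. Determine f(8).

1742

f(3) = -3·(-5) - 6 + 3·(-6) = -9
f(4) = -3·(-9) - (-5) + 3·6 = 50
f(5) = -3·50 - (-9) + 3·(-5) = -156
f(6) = -3·(-156) - 50 + 3·(-9) = 391
f(7) = -3·391 - (-156) + 3·50 = -867
f(8) = -3·(-867) - 391 + 3·(-156) = 1742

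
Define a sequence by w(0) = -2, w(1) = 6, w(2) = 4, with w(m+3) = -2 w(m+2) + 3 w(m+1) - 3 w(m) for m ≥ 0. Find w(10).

-40880

w(3) = -2*4 + 3*6 - 3*(-2) = 16
w(4) = -2*16 + 3*4 - 3*6 = -38
w(5) = -2*(-38) + 3*16 - 3*4 = 112
w(6) = -2*112 + 3*(-38) - 3*16 = -386
w(7) = -2*(-386) + 3*112 - 3*(-38) = 1222
w(8) = -2*1222 + 3*(-386) - 3*112 = -3938
w(9) = -2*(-3938) + 3*1222 - 3*(-386) = 12700
w(10) = -2*12700 + 3*(-3938) - 3*1222 = -40880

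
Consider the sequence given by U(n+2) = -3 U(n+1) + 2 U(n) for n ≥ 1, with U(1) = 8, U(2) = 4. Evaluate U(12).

-139684

U(3) = -3*4 + 2*8 = 4
U(4) = -3*4 + 2*4 = -4
U(5) = -3*(-4) + 2*4 = 20
U(6) = -3*20 + 2*(-4) = -68
U(7) = -3*(-68) + 2*20 = 244
U(8) = -3*244 + 2*(-68) = -868
U(9) = -3*(-868) + 2*244 = 3092
U(10) = -3*3092 + 2*(-868) = -11012
U(11) = -3*(-11012) + 2*3092 = 39220
U(12) = -3*39220 + 2*(-11012) = -139684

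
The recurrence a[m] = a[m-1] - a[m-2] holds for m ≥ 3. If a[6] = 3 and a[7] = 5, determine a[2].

Rearranging, a[m-2] = -(a[m] - a[m-1]).
a[5] = -(5 - 3) = -2
a[4] = -(3 - (-2)) = -5
a[3] = -(-2 - (-5)) = -3
a[2] = -(-5 - (-3)) = 2

2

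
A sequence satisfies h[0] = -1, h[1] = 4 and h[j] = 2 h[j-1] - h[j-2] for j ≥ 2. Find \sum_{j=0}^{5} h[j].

h[2] = 2(4) - (-1) = 9
h[3] = 2(9) - 4 = 14
h[4] = 2(14) - 9 = 19
h[5] = 2(19) - 14 = 24
Sum = (-1) + 4 + 9 + 14 + 19 + 24 = 69

69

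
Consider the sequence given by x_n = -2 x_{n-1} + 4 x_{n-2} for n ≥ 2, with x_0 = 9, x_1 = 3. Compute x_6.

2112

x_2 = -2·3 + 4·9 = 30
x_3 = -2·30 + 4·3 = -48
x_4 = -2·(-48) + 4·30 = 216
x_5 = -2·216 + 4·(-48) = -624
x_6 = -2·(-624) + 4·216 = 2112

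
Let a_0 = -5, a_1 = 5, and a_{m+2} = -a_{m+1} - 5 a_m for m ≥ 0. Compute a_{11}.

-15120

a_2 = -5 - 5·(-5) = 20
a_3 = -20 - 5·5 = -45
a_4 = -(-45) - 5·20 = -55
a_5 = -(-55) - 5·(-45) = 280
a_6 = -280 - 5·(-55) = -5
a_7 = -(-5) - 5·280 = -1395
a_8 = -(-1395) - 5·(-5) = 1420
a_9 = -1420 - 5·(-1395) = 5555
a_{10} = -5555 - 5·1420 = -12655
a_{11} = -(-12655) - 5·5555 = -15120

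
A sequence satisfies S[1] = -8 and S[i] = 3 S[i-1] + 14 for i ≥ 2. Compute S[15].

-4782976

The fixed point is 14/(1 - 3) = -7, so S[i] + 7 = 3(S[i-1] + 7).
Hence S[i] = -1·3^{i-1} - 7.
S[15] = -1·3^{14} - 7 = -1·4782969 - 7 = -4782976.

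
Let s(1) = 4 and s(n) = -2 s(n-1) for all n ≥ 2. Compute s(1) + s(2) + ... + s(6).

s(2) = -2·4 = -8
s(3) = -2·(-8) = 16
s(4) = -2·16 = -32
s(5) = -2·(-32) = 64
s(6) = -2·64 = -128
Sum = 4 + (-8) + 16 + (-32) + 64 + (-128) = -84

-84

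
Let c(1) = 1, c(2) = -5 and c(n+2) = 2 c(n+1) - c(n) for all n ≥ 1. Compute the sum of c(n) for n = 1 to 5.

c(3) = 2*(-5) - 1 = -11
c(4) = 2*(-11) - (-5) = -17
c(5) = 2*(-17) - (-11) = -23
Sum = 1 + (-5) + (-11) + (-17) + (-23) = -55

-55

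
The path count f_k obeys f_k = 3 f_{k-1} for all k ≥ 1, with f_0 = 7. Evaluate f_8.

f_1 = 3*7 = 21
f_2 = 3*21 = 63
f_3 = 3*63 = 189
f_4 = 3*189 = 567
f_5 = 3*567 = 1701
f_6 = 3*1701 = 5103
f_7 = 3*5103 = 15309
f_8 = 3*15309 = 45927

45927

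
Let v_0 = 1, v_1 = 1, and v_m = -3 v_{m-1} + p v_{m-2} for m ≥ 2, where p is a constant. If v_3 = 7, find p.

1

v_2 = -3 + p
v_3 = 9 - 2p
So 9 - 2p = 7, giving p = 1.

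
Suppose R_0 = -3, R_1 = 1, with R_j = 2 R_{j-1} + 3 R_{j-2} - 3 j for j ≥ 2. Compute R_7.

R_2 = 2·1 + 3·(-3) - 6 = -13
R_3 = 2·(-13) + 3·1 - 9 = -32
R_4 = 2·(-32) + 3·(-13) - 12 = -115
R_5 = 2·(-115) + 3·(-32) - 15 = -341
R_6 = 2·(-341) + 3·(-115) - 18 = -1045
R_7 = 2·(-1045) + 3·(-341) - 21 = -3134

-3134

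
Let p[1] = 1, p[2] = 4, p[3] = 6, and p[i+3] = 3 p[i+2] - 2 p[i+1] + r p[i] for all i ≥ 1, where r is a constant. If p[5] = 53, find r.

5

p[4] = 10 + r
p[5] = 18 + 7r
So 18 + 7r = 53, giving r = 5.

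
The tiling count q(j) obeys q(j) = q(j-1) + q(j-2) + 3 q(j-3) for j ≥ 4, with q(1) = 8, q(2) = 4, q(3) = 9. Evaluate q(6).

122

q(4) = 9 + 4 + 3(8) = 37
q(5) = 37 + 9 + 3(4) = 58
q(6) = 58 + 37 + 3(9) = 122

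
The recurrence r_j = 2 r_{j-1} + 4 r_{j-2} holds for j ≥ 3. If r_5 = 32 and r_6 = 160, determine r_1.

-5

Rearranging, r_{j-2} = (r_j - 2 r_{j-1}) / 4.
r_4 = (160 - 2·32) / 4 = 96/4 = 24
r_3 = (32 - 2·24) / 4 = -16/4 = -4
r_2 = (24 - 2·(-4)) / 4 = 32/4 = 8
r_1 = (-4 - 2·8) / 4 = -20/4 = -5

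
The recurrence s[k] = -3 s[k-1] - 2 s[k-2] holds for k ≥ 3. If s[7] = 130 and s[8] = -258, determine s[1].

4

Rearranging, s[k-2] = (s[k] + 3 s[k-1]) / -2.
s[6] = (-258 + 3*130) / -2 = 132/-2 = -66
s[5] = (130 + 3*(-66)) / -2 = -68/-2 = 34
s[4] = (-66 + 3*34) / -2 = 36/-2 = -18
s[3] = (34 + 3*(-18)) / -2 = -20/-2 = 10
s[2] = (-18 + 3*10) / -2 = 12/-2 = -6
s[1] = (10 + 3*(-6)) / -2 = -8/-2 = 4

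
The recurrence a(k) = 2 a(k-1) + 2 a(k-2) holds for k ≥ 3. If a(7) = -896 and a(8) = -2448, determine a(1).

Rearranging, a(k-2) = (a(k) - 2 a(k-1)) / 2.
a(6) = (-2448 - 2*(-896)) / 2 = -656/2 = -328
a(5) = (-896 - 2*(-328)) / 2 = -240/2 = -120
a(4) = (-328 - 2*(-120)) / 2 = -88/2 = -44
a(3) = (-120 - 2*(-44)) / 2 = -32/2 = -16
a(2) = (-44 - 2*(-16)) / 2 = -12/2 = -6
a(1) = (-16 - 2*(-6)) / 2 = -4/2 = -2

-2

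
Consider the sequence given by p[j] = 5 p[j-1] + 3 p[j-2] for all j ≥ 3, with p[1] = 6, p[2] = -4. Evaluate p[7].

-3578

p[3] = 5·(-4) + 3·6 = -2
p[4] = 5·(-2) + 3·(-4) = -22
p[5] = 5·(-22) + 3·(-2) = -116
p[6] = 5·(-116) + 3·(-22) = -646
p[7] = 5·(-646) + 3·(-116) = -3578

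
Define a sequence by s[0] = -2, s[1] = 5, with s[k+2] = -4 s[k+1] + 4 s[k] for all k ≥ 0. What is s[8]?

-347648

s[2] = -4(5) + 4(-2) = -28
s[3] = -4(-28) + 4(5) = 132
s[4] = -4(132) + 4(-28) = -640
s[5] = -4(-640) + 4(132) = 3088
s[6] = -4(3088) + 4(-640) = -14912
s[7] = -4(-14912) + 4(3088) = 72000
s[8] = -4(72000) + 4(-14912) = -347648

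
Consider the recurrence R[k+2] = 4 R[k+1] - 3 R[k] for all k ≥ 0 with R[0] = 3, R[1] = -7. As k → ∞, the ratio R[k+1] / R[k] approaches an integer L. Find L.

The characteristic equation is r^2 - 4r + 3 = 0, which factors as (r - 3)(r - 1) = 0.
So the roots are 3 and 1. Since |3| > |1| and the coefficient of 3^k is non-zero, the ratio tends to 3.

3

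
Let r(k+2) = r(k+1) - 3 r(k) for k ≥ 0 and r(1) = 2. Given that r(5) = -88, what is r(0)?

Let r(0) = v.
r(2) = 2 - 3v
r(3) = -4 - 3v
r(4) = -10 + 6v
r(5) = 2 + 15v
So 2 + 15v = -88, giving v = -6.

-6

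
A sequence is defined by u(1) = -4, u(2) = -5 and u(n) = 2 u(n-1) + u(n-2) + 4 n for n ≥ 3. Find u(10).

u(3) = 2(-5) + (-4) + 12 = -2
u(4) = 2(-2) + (-5) + 16 = 7
u(5) = 2(7) + (-2) + 20 = 32
u(6) = 2(32) + 7 + 24 = 95
u(7) = 2(95) + 32 + 28 = 250
u(8) = 2(250) + 95 + 32 = 627
u(9) = 2(627) + 250 + 36 = 1540
u(10) = 2(1540) + 627 + 40 = 3747

3747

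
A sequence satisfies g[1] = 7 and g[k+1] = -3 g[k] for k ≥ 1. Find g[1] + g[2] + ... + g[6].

g[2] = -3(7) = -21
g[3] = -3(-21) = 63
g[4] = -3(63) = -189
g[5] = -3(-189) = 567
g[6] = -3(567) = -1701
Sum = 7 + (-21) + 63 + (-189) + 567 + (-1701) = -1274

-1274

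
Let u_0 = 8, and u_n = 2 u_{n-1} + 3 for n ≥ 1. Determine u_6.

701

u_1 = 2·8 + 3 = 19
u_2 = 2·19 + 3 = 41
u_3 = 2·41 + 3 = 85
u_4 = 2·85 + 3 = 173
u_5 = 2·173 + 3 = 349
u_6 = 2·349 + 3 = 701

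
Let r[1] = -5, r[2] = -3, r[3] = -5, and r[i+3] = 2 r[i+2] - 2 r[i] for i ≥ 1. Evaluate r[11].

104

r[4] = 2·(-5) - 2·(-5) = 0
r[5] = 2·0 - 2·(-3) = 6
r[6] = 2·6 - 2·(-5) = 22
r[7] = 2·22 - 2·0 = 44
r[8] = 2·44 - 2·6 = 76
r[9] = 2·76 - 2·22 = 108
r[10] = 2·108 - 2·44 = 128
r[11] = 2·128 - 2·76 = 104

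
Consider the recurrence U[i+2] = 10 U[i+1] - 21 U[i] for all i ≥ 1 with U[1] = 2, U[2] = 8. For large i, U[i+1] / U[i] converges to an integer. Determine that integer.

7

The characteristic equation is r^2 - 10r + 21 = 0, which factors as (r - 7)(r - 3) = 0.
So the roots are 7 and 3. Since |7| > |3| and the coefficient of 7^i is non-zero, the ratio tends to 7.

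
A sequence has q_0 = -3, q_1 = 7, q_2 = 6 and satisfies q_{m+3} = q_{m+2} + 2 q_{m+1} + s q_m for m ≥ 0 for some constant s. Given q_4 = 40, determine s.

2

q_3 = 20 - 3s
q_4 = 32 + 4s
So 32 + 4s = 40, giving s = 2.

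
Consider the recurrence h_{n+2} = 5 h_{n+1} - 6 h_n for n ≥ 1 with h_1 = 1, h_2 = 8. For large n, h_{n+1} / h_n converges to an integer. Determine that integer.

The characteristic equation is r^2 - 5r + 6 = 0, which factors as (r - 3)(r - 2) = 0.
So the roots are 3 and 2. Since |3| > |2| and the coefficient of 3^n is non-zero, the ratio tends to 3.

3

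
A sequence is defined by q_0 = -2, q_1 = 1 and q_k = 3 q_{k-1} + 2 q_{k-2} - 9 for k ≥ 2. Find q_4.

-140

q_2 = 3*1 + 2*(-2) - 9 = -10
q_3 = 3*(-10) + 2*1 - 9 = -37
q_4 = 3*(-37) + 2*(-10) - 9 = -140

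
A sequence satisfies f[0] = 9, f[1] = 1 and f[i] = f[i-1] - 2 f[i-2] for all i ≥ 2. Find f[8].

f[2] = 1 - 2*9 = -17
f[3] = (-17) - 2*1 = -19
f[4] = (-19) - 2*(-17) = 15
f[5] = 15 - 2*(-19) = 53
f[6] = 53 - 2*15 = 23
f[7] = 23 - 2*53 = -83
f[8] = (-83) - 2*23 = -129

-129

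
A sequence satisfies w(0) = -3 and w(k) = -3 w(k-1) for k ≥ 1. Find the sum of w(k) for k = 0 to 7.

4920

w(1) = -3*(-3) = 9
w(2) = -3*9 = -27
w(3) = -3*(-27) = 81
w(4) = -3*81 = -243
w(5) = -3*(-243) = 729
w(6) = -3*729 = -2187
w(7) = -3*(-2187) = 6561
Sum = (-3) + 9 + (-27) + 81 + (-243) + 729 + (-2187) + 6561 = 4920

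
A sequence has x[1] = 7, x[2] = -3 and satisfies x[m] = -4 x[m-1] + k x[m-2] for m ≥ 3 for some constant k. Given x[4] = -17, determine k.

-1

x[3] = 12 + 7k
x[4] = -48 - 31k
So -48 - 31k = -17, giving k = -1.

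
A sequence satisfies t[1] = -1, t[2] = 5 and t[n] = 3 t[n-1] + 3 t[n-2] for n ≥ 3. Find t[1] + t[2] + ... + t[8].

14044

t[3] = 3(5) + 3(-1) = 12
t[4] = 3(12) + 3(5) = 51
t[5] = 3(51) + 3(12) = 189
t[6] = 3(189) + 3(51) = 720
t[7] = 3(720) + 3(189) = 2727
t[8] = 3(2727) + 3(720) = 10341
Sum = (-1) + 5 + 12 + 51 + 189 + 720 + 2727 + 10341 = 14044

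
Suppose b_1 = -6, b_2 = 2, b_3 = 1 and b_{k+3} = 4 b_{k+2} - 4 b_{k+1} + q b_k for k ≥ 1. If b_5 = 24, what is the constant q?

-2

b_4 = -4 - 6q
b_5 = -20 - 22q
So -20 - 22q = 24, giving q = -2.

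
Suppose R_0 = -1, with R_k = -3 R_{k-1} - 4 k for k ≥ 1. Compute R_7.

539

R_1 = -3(-1) - 4 = -1
R_2 = -3(-1) - 8 = -5
R_3 = -3(-5) - 12 = 3
R_4 = -3(3) - 16 = -25
R_5 = -3(-25) - 20 = 55
R_6 = -3(55) - 24 = -189
R_7 = -3(-189) - 28 = 539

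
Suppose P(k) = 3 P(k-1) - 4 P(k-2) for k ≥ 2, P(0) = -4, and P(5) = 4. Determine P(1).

4

Let P(1) = v.
P(2) = 16 + 3v
P(3) = 48 + 5v
P(4) = 80 + 3v
P(5) = 48 - 11v
So 48 - 11v = 4, giving v = 4.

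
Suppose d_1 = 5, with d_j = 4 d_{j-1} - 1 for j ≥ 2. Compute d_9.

305835

d_2 = 4(5) - 1 = 19
d_3 = 4(19) - 1 = 75
d_4 = 4(75) - 1 = 299
d_5 = 4(299) - 1 = 1195
d_6 = 4(1195) - 1 = 4779
d_7 = 4(4779) - 1 = 19115
d_8 = 4(19115) - 1 = 76459
d_9 = 4(76459) - 1 = 305835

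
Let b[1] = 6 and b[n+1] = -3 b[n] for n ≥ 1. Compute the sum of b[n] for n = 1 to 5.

b[2] = -3(6) = -18
b[3] = -3(-18) = 54
b[4] = -3(54) = -162
b[5] = -3(-162) = 486
Sum = 6 + (-18) + 54 + (-162) + 486 = 366

366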